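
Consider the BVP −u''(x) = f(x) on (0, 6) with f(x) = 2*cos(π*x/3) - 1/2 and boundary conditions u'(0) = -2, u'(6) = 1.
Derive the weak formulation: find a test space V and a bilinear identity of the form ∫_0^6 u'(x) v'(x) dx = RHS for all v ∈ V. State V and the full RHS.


V = H^1(0, 6) (v unrestricted at boundary; u is determined up to an additive constant); weak form: ∫_0^6 u'v' dx = ∫_0^6 (2*cos(π*x/3) - 1/2) v dx + v(6) + 2·v(0) for all v ∈ V.

Multiply both sides by a test function v and integrate from 0 to 6:
  ∫_0^6 −u''(x) v(x) dx = ∫_0^6 f(x) v(x) dx.
Integrate the LHS by parts once:
  ∫_0^6 −u'' v dx = −[u'(x) v(x)]_0^6 + ∫_0^6 u'(x) v'(x) dx.
Thus ∫_0^6 u'(x) v'(x) dx = ∫_0^6 f(x) v(x) dx + [u'(x) v(x)]_0^6.
Choose V so that boundary terms are either known or forced to vanish.
u has inhomogeneous Neumann u'(0) = -2, u'(6) = 1. [u' v]_0^6 = (1)·v(6) − (-2)·v(0) = v(6) + 2·v(0). Take V = H^1(0, 6); boundary term becomes part of RHS.
Weak formulation: find u (satisfying any essential BC) such that ∫_0^6 u'(x) v'(x) dx = ∫_0^6 f v dx + v(6) + 2·v(0) for all v ∈ V (Neumann data are natural BCs: they enter the RHS as boundary terms).
Substituting f(x) = 2*cos(π*x/3) - 1/2, the right-hand side is ∫_0^6 (2*cos(π*x/3) - 1/2) v dx + v(6) + 2·v(0).
Compatibility check (pure Neumann): taking v ≡ 1 ∈ V gives 0 = ∫_0^6 f dx + (1) − (-2), i.e. ∫_0^6 f dx must equal u'(0) − u'(6) = -3. Indeed ∫_0^6 (2*cos(π*x/3) - 1/2) dx = -3, so the data are compatible. The solution is then unique only up to an additive constant (fix it e.g. by requiring ∫_0^6 u dx = 0).


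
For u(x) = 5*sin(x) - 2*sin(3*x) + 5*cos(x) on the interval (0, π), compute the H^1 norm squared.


||u||_{H^1(0,π)}^2 = 70*π

u'(x) = -5*sin(x) + 5*cos(x) - 6*cos(3*x).
Expand u² and (u')² and integrate term by term on (0, π), using: for integers n ≥ 1, ∫_0^π sin²(nx) dx = ∫_0^π cos²(nx) dx = π/2; for n ≠ n', ∫_0^π sin(nx)sin(n'x) dx = ∫_0^π cos(nx)cos(n'x) dx = 0; and by product-to-sum, ∫_0^π sin(nx)cos(n'x) dx = ½∫_0^π [sin((n+n')x) + sin((n−n')x)] dx, which is 0 when n+n' is even and 2n/(n²−n'²) when n+n' is odd (it need not vanish on (0, π)).
  u² squared terms: (-2)²·∫sin(3x)² dx = 4·π/2 = 2*π;  (5)²·∫cos(x)² dx = 25·π/2 = 25*π/2;  (5)²·∫sin(x)² dx = 25·π/2 = 25*π/2.
  u² cross terms: 2·(-2)·(5)·∫sin(3x)·cos(x) dx = -20·(0) = 0;  2·(-2)·(5)·∫sin(3x)·sin(x) dx = -20·(0) = 0;  2·(5)·(5)·∫cos(x)·sin(x) dx = 50·(0) = 0.
  So ∫_0^π u² dx = 2*π + 25*π/2 + 25*π/2 + 0 + 0 + 0 = 27*π.
  (u')² squared terms: (-6)²·∫cos(3x)² dx = 36·π/2 = 18*π;  (-5)²·∫sin(x)² dx = 25·π/2 = 25*π/2;  (5)²·∫cos(x)² dx = 25·π/2 = 25*π/2.
  (u')² cross terms: 2·(-6)·(-5)·∫cos(3x)·sin(x) dx = 60·(0) = 0;  2·(-6)·(5)·∫cos(3x)·cos(x) dx = -60·(0) = 0;  2·(-5)·(5)·∫sin(x)·cos(x) dx = -50·(0) = 0.
  So ∫_0^π (u')² dx = 18*π + 25*π/2 + 25*π/2 + 0 + 0 + 0 = 43*π.
||u||_{H^1}^2 = (27*π) + (43*π) = 70*π.


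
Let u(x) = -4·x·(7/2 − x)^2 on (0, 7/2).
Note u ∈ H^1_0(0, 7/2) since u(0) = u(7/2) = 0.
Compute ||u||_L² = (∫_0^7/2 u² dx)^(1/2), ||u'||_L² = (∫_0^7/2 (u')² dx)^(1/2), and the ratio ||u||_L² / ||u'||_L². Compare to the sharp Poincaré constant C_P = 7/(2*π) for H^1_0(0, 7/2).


||u||_L² / ||u'||_L² = sqrt(14)/4 < C_P = 7/(2*π).

u(x) = -4·x·(7/2 − x)^2, so u'(x) = (7 - 6*x)*(2*x - 7).
u(x) = -4·x·(7/2 − x)^2 vanishes at x = 0 and x = 7/2, so u ∈ H^1_0(0, 7/2). Differentiate via the product rule and integrate the resulting polynomials term by term.
  ∫_0^7/2 u² dx = ∫_0^7/2 (16*x^6 - 224*x^5 + 1176*x^4 - 2744*x^3 + 2401*x^2) dx. Term by term:
    ∫_0^7/2 16*x^6 dx = 117649/8;  ∫_0^7/2 -224*x^5 dx = -823543/12;  ∫_0^7/2 1176*x^4 dx = 2470629/20;
    ∫_0^7/2 -2744*x^3 dx = -823543/8;  ∫_0^7/2 2401*x^2 dx = 823543/24.
  Sum: 117649/8 − 823543/12 + 2470629/20 − 823543/8 + 823543/24 = 117649/120.
  ∫_0^7/2 (u')² dx = ∫_0^7/2 (144*x^4 - 1344*x^3 + 4312*x^2 - 5488*x + 2401) dx. Term by term:
    ∫_0^7/2 144*x^4 dx = 151263/10;  ∫_0^7/2 -1344*x^3 dx = -50421;  ∫_0^7/2 4312*x^2 dx = 184877/3;
    ∫_0^7/2 -5488*x dx = -33614;  ∫_0^7/2 2401 dx = 16807/2.
  Sum: 151263/10 − 50421 + 184877/3 − 33614 + 16807/2 = 16807/15.
∫_0^7/2 u² dx = 117649/120, so ||u||_L² = 343*sqrt(30)/60.
∫_0^7/2 (u')² dx = 16807/15, so ||u'||_L² = 49*sqrt(105)/15.
Ratio ||u||_L² / ||u'||_L² = sqrt(14)/4.
Sharp Poincaré constant on H^1_0(0, 7/2) is C_P = L/π = 7/(2*π), achieved by sin(2*π/7·x).
A polynomial bump cannot attain the sharp Poincaré constant (only the first sine eigenfunction does), so the ratio is strictly less than C_P, consistent with ||u||_L² ≤ C_P ||u'||_L².


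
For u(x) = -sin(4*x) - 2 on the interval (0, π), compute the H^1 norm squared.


||u||_{H^1(0,π)}^2 = 25*π/2

u'(x) = -4*cos(4*x).
Expand u² and (u')² and integrate term by term on (0, π), using: for integers n ≥ 1, ∫_0^π sin²(nx) dx = ∫_0^π cos²(nx) dx = π/2; for n ≠ n', ∫_0^π sin(nx)sin(n'x) dx = ∫_0^π cos(nx)cos(n'x) dx = 0; and by product-to-sum, ∫_0^π sin(nx)cos(n'x) dx = ½∫_0^π [sin((n+n')x) + sin((n−n')x)] dx, which is 0 when n+n' is even and 2n/(n²−n'²) when n+n' is odd (it need not vanish on (0, π)). For the constant mode: ∫_0^π 1 dx = π, ∫_0^π cos(nx) dx = 0, ∫_0^π sin(nx) dx = (1−(−1)^n)/n.
  u² squared terms: (-2)²·∫1 dx = 4·π = 4*π;  (-1)²·∫sin(4x)² dx = 1·π/2 = π/2.
  u² cross terms: 2·(-2)·(-1)·∫1·sin(4x) dx = 4·(0) = 0.
  So ∫_0^π u² dx = 4*π + π/2 + 0 = 9*π/2.
  (u')² squared terms: (-4)²·∫cos(4x)² dx = 16·π/2 = 8*π.
  So ∫_0^π (u')² dx = 8*π.
||u||_{H^1}^2 = (9*π/2) + (8*π) = 25*π/2.


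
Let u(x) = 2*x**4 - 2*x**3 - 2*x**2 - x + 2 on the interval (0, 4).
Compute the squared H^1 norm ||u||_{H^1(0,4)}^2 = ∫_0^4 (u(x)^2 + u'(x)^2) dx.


||u||_{H^1}^2 = 40457276/315

The H^1 norm (squared) on an interval (0, L) is
  ||u||_{H^1}^2 = ∫_0^L u(x)^2 dx + ∫_0^L u'(x)^2 dx.
Compute u'(x) = 8*x**3 - 6*x**2 - 4*x - 1.
Then u(x)^2 = 4*x**8 - 8*x**7 - 4*x**6 + 4*x**5 + 16*x**4 - 4*x**3 - 7*x**2 - 4*x + 4 and u'(x)^2 = 64*x**6 - 96*x**5 - 28*x**4 + 32*x**3 + 28*x**2 + 8*x + 1.
Integrate each monomial from 0 to 4 using ∫_0^4 c·x^n dx = c·4^(n+1)/(n+1):
  ∫_0^4 u(x)^2 dx = ∫_0^4 (4*x^8 - 8*x^7 - 4*x^6 + 4*x^5 + 16*x^4 - 4*x^3 - 7*x^2 - 4*x + 4) dx. Term by term:
    ∫_0^4 4*x^8 dx = 1048576/9;  ∫_0^4 -8*x^7 dx = -65536;  ∫_0^4 -4*x^6 dx = -65536/7;
    ∫_0^4 4*x^5 dx = 8192/3;  ∫_0^4 16*x^4 dx = 16384/5;  ∫_0^4 -4*x^3 dx = -256;
    ∫_0^4 -7*x^2 dx = -448/3;  ∫_0^4 -4*x dx = -32;  ∫_0^4 4 dx = 16.
  Sum: 1048576/9 − 65536 − 65536/7 + 8192/3 + 16384/5 − 256 − 448/3 − 32 + 16 = 14866832/315.
  ∫_0^4 u'(x)^2 dx = ∫_0^4 (64*x^6 - 96*x^5 - 28*x^4 + 32*x^3 + 28*x^2 + 8*x + 1) dx. Term by term:
    ∫_0^4 64*x^6 dx = 1048576/7;  ∫_0^4 -96*x^5 dx = -65536;  ∫_0^4 -28*x^4 dx = -28672/5;
    ∫_0^4 32*x^3 dx = 2048;  ∫_0^4 28*x^2 dx = 1792/3;  ∫_0^4 8*x dx = 64;
    ∫_0^4 1 dx = 4.
  Sum: 1048576/7 − 65536 − 28672/5 + 2048 + 1792/3 + 64 + 4 = 8530148/105.
Adding: ||u||_{H^1}^2 = 14866832/315 + 8530148/105 = 40457276/315.


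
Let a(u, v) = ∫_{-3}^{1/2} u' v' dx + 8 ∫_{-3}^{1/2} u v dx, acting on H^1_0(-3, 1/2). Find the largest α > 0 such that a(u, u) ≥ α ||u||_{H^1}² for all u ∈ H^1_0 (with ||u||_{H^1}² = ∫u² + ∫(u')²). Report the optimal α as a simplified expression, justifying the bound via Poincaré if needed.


α = 1

Coercivity of a(·,·) on H^1_0(-3, 1/2) means a(u, u) ≥ α ||u||_{H^1}² for every u ∈ H^1_0.
The interval has length L = 7/2, and Poincaré/coercivity depend only on L. Here a(u, u) = ∫(u')² + (8)·∫u².
Here c = 8 ≥ 1, so a(u,u) = ∫(u')² + c∫u² ≥ ∫(u')² + ∫u² = ||u||_{H^1}², i.e. α = 1 works. No larger α is possible: a(u,u) ≥ α||u||_{H^1}² means (1−α)∫(u')² ≥ (α−c)∫u², and for the modes u_n = sin(nπ(x−x₀)/L) (x₀ the left endpoint) one has ∫u_n²/∫(u_n')² = (L/(nπ))² → 0, so a(u_n,u_n)/||u_n||_{H^1}² → 1. Hence the optimal constant is α = 1.
Therefore α = 1.


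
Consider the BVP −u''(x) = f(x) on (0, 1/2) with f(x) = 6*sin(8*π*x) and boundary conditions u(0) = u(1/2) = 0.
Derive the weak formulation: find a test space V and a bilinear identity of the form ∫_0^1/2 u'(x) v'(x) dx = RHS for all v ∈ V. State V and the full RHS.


V = H^1_0(0, 1/2) (so v(0) = v(1/2) = 0); weak form: ∫_0^1/2 u'v' dx = ∫_0^1/2 (6*sin(8*π*x)) v dx for all v ∈ V.

Multiply both sides by a test function v and integrate from 0 to 1/2:
  ∫_0^1/2 −u''(x) v(x) dx = ∫_0^1/2 f(x) v(x) dx.
Integrate the LHS by parts once:
  ∫_0^1/2 −u'' v dx = −[u'(x) v(x)]_0^1/2 + ∫_0^1/2 u'(x) v'(x) dx.
Thus ∫_0^1/2 u'(x) v'(x) dx = ∫_0^1/2 f(x) v(x) dx + [u'(x) v(x)]_0^1/2.
Choose V so that boundary terms are either known or forced to vanish.
u is Dirichlet: u(0) = u(1/2) = 0. Let V = H^1_0(0, 1/2); then v(0) = v(1/2) = 0, and [u' v]_0^1/2 = 0.
Weak formulation: find u (satisfying any essential BC) such that ∫_0^1/2 u'(x) v'(x) dx = ∫_0^1/2 f v dx for all v ∈ V.
Substituting f(x) = 6*sin(8*π*x), the right-hand side is ∫_0^1/2 (6*sin(8*π*x)) v dx.


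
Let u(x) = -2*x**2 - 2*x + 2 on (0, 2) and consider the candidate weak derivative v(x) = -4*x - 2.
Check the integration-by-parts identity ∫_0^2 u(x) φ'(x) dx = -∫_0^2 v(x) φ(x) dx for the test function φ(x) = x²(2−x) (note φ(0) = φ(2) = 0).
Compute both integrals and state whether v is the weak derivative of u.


LHS = 136/15, RHS = 136/15. Yes, v = u' weakly.

u(x) = -2*x**2 - 2*x + 2, classical derivative u'(x) = -4*x - 2.
φ(x) = x²(2−x), so φ'(x) = x*(4 - 3*x).
Note φ(0) = φ(2) = 0, so the boundary term u·φ vanishes.
LHS = ∫_0^2 u(x) φ'(x) dx = ∫_0^2 (6*x^4 - 2*x^3 - 14*x^2 + 8*x) dx. Term by term:
  ∫_0^2 6*x^4 dx = 192/5;  ∫_0^2 -2*x^3 dx = -8;  ∫_0^2 -14*x^2 dx = -112/3;
  ∫_0^2 8*x dx = 16.
Sum: 192/5 − 8 − 112/3 + 16 = 136/15.
So LHS = 136/15.
∫_0^2 v(x) φ(x) dx = ∫_0^2 (4*x^4 - 6*x^3 - 4*x^2) dx. Term by term:
  ∫_0^2 4*x^4 dx = 128/5;  ∫_0^2 -6*x^3 dx = -24;  ∫_0^2 -4*x^2 dx = -32/3.
Sum: 128/5 − 24 − 32/3 = -136/15.
So RHS = -∫_0^2 v(x) φ(x) dx = 136/15.
LHS = RHS, so the identity holds for this test φ.
Moreover u is smooth here and v(x) = u'(x) = -4*x - 2 pointwise, so the identity holds for every test function. Hence v is the weak derivative of u.


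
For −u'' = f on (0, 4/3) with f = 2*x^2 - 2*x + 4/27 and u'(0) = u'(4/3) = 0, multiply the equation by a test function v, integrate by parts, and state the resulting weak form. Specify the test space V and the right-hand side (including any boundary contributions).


V = H^1(0, 4/3) (no boundary constraint on v; u is determined up to an additive constant); weak form: ∫_0^4/3 u'v' dx = ∫_0^4/3 (2*x^2 - 2*x + 4/27) v dx for all v ∈ V.

Multiply both sides by a test function v and integrate from 0 to 4/3:
  ∫_0^4/3 −u''(x) v(x) dx = ∫_0^4/3 f(x) v(x) dx.
Integrate the LHS by parts once:
  ∫_0^4/3 −u'' v dx = −[u'(x) v(x)]_0^4/3 + ∫_0^4/3 u'(x) v'(x) dx.
Thus ∫_0^4/3 u'(x) v'(x) dx = ∫_0^4/3 f(x) v(x) dx + [u'(x) v(x)]_0^4/3.
Choose V so that boundary terms are either known or forced to vanish.
u has homogeneous Neumann: u'(0) = u'(4/3) = 0. So [u' v]_0^4/3 = 0·v(4/3) − 0·v(0) = 0 for any v; take V = H^1(0, 4/3).
Weak formulation: find u (satisfying any essential BC) such that ∫_0^4/3 u'(x) v'(x) dx = ∫_0^4/3 f v dx for all v ∈ V (homogeneous Neumann, so boundary terms vanish).
Substituting f(x) = 2*x^2 - 2*x + 4/27, the right-hand side is ∫_0^4/3 (2*x^2 - 2*x + 4/27) v dx.
Compatibility check (pure Neumann): taking v ≡ 1 ∈ V gives 0 = ∫_0^4/3 f dx + (0) − (0), i.e. ∫_0^4/3 f dx must equal u'(0) − u'(4/3) = 0. Indeed ∫_0^4/3 (2*x^2 - 2*x + 4/27) dx = 0, so the data are compatible. The solution is then unique only up to an additive constant (fix it e.g. by requiring ∫_0^4/3 u dx = 0).


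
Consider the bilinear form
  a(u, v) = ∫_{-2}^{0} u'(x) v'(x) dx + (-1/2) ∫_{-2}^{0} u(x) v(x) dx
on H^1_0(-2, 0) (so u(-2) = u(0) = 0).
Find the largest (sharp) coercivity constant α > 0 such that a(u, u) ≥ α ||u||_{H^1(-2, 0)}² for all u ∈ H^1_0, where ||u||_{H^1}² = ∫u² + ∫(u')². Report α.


α = (-2 + π^2)/(4 + π^2)

Coercivity of a(·,·) on H^1_0(-2, 0) means a(u, u) ≥ α ||u||_{H^1}² for every u ∈ H^1_0.
The interval has length L = 2, and Poincaré/coercivity depend only on L. Here a(u, u) = ∫(u')² + (-1/2)·∫u².
Here c = -1/2 < 0 with |c| < (π/L)² = π^2/4, so coercivity still holds. The condition a(u,u) ≥ α||u||_{H^1}² reads (1−α)∫(u')² ≥ (α−c)∫u². Any admissible α is ≤ 1 (rapidly oscillating u have ∫u²/∫(u')² → 0), and α = 1 would force 0 ≥ (1−c)∫u², impossible since c < 1; so 1−α > 0. By the sharp Poincaré inequality on H^1_0 of an interval of length L, ∫(u')² ≥ (π/L)²∫u² with equality for the first sine mode sin(π(x−x₀)/L) (x₀ the left endpoint), so the inequality holds for all u iff (1−α)(π/L)² ≥ α − c, i.e. α ≤ ((π/L)² + c)/((π/L)² + 1) = (1 + c(L/π)²)/(1 + (L/π)²). (Direct route, valid since c ≤ 0: Poincaré gives c∫u² ≥ c(L/π)²∫(u')², so a(u,u) ≥ (1 + c(L/π)²)∫(u')², while ||u||_{H^1}² ≤ (1 + (L/π)²)∫(u')²; dividing yields the same α.) With (π/L)² = π^2/4 and c = -1/2, the largest admissible constant is α = ((π/L)² + c)/((π/L)² + 1).
Simplifying, α = (-2 + π^2)/(4 + π^2).


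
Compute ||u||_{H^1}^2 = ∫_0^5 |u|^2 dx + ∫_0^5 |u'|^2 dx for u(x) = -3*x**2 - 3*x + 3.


||u||_{H^1}^2 = 19755/2

The H^1 norm (squared) on an interval (0, L) is
  ||u||_{H^1}^2 = ∫_0^L u(x)^2 dx + ∫_0^L u'(x)^2 dx.
Compute u'(x) = -6*x - 3.
Then u(x)^2 = 9*x**4 + 18*x**3 - 9*x**2 - 18*x + 9 and u'(x)^2 = 36*x**2 + 36*x + 9.
Integrate each monomial from 0 to 5 using ∫_0^5 c·x^n dx = c·5^(n+1)/(n+1):
  ∫_0^5 u(x)^2 dx = ∫_0^5 (9*x^4 + 18*x^3 - 9*x^2 - 18*x + 9) dx. Term by term:
    ∫_0^5 9*x^4 dx = 5625;  ∫_0^5 18*x^3 dx = 5625/2;  ∫_0^5 -9*x^2 dx = -375;
    ∫_0^5 -18*x dx = -225;  ∫_0^5 9 dx = 45.
  Sum: 5625 + 5625/2 − 375 − 225 + 45 = 15765/2.
  ∫_0^5 u'(x)^2 dx = ∫_0^5 (36*x^2 + 36*x + 9) dx. Term by term:
    ∫_0^5 36*x^2 dx = 1500;  ∫_0^5 36*x dx = 450;  ∫_0^5 9 dx = 45.
  Sum: 1500 + 450 + 45 = 1995.
Adding: ||u||_{H^1}^2 = 15765/2 + 1995 = 19755/2.


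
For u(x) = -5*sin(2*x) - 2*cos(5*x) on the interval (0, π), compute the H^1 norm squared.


||u||_{H^1(0,π)}^2 = -2080/21 + 229*π/2

u'(x) = 10*sin(5*x) - 10*cos(2*x).
Expand u² and (u')² and integrate term by term on (0, π), using: for integers n ≥ 1, ∫_0^π sin²(nx) dx = ∫_0^π cos²(nx) dx = π/2; for n ≠ n', ∫_0^π sin(nx)sin(n'x) dx = ∫_0^π cos(nx)cos(n'x) dx = 0; and by product-to-sum, ∫_0^π sin(nx)cos(n'x) dx = ½∫_0^π [sin((n+n')x) + sin((n−n')x)] dx, which is 0 when n+n' is even and 2n/(n²−n'²) when n+n' is odd (it need not vanish on (0, π)).
  u² squared terms: (-5)²·∫sin(2x)² dx = 25·π/2 = 25*π/2;  (-2)²·∫cos(5x)² dx = 4·π/2 = 2*π.
  u² cross terms: 2·(-5)·(-2)·∫sin(2x)·cos(5x) dx = 20·(-4/21) = -80/21.
  So ∫_0^π u² dx = 25*π/2 + 2*π − 80/21 = -80/21 + 29*π/2.
  (u')² squared terms: (-10)²·∫cos(2x)² dx = 100·π/2 = 50*π;  (10)²·∫sin(5x)² dx = 100·π/2 = 50*π.
  (u')² cross terms: 2·(-10)·(10)·∫cos(2x)·sin(5x) dx = -200·(10/21) = -2000/21.
  So ∫_0^π (u')² dx = 50*π + 50*π − 2000/21 = -2000/21 + 100*π.
||u||_{H^1}^2 = (-80/21 + 29*π/2) + (-2000/21 + 100*π) = -2080/21 + 229*π/2.


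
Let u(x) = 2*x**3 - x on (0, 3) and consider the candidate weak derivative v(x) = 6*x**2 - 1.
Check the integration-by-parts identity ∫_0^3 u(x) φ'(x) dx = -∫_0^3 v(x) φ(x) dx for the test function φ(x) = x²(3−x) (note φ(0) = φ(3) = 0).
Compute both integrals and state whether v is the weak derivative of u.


LHS = -2781/20, RHS = -2781/20. Yes, v = u' weakly.

u(x) = 2*x**3 - x, classical derivative u'(x) = 6*x**2 - 1.
φ(x) = x²(3−x), so φ'(x) = 3*x*(2 - x).
Note φ(0) = φ(3) = 0, so the boundary term u·φ vanishes.
LHS = ∫_0^3 u(x) φ'(x) dx = ∫_0^3 (-6*x^5 + 12*x^4 + 3*x^3 - 6*x^2) dx. Term by term:
  ∫_0^3 -6*x^5 dx = -729;  ∫_0^3 12*x^4 dx = 2916/5;  ∫_0^3 3*x^3 dx = 243/4;
  ∫_0^3 -6*x^2 dx = -54.
Sum: -729 + 2916/5 + 243/4 − 54 = -2781/20.
So LHS = -2781/20.
∫_0^3 v(x) φ(x) dx = ∫_0^3 (-6*x^5 + 18*x^4 + x^3 - 3*x^2) dx. Term by term:
  ∫_0^3 -6*x^5 dx = -729;  ∫_0^3 18*x^4 dx = 4374/5;  ∫_0^3 x^3 dx = 81/4;
  ∫_0^3 -3*x^2 dx = -27.
Sum: -729 + 4374/5 + 81/4 − 27 = 2781/20.
So RHS = -∫_0^3 v(x) φ(x) dx = -2781/20.
LHS = RHS, so the identity holds for this test φ.
Moreover u is smooth here and v(x) = u'(x) = 6*x**2 - 1 pointwise, so the identity holds for every test function. Hence v is the weak derivative of u.


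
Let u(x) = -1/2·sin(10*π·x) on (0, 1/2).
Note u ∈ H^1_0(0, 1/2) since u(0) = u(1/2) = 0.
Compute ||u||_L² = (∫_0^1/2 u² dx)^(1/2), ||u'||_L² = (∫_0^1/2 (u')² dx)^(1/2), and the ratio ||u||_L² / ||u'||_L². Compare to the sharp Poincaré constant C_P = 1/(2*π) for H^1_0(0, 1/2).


||u||_L² / ||u'||_L² = 1/(10*π) < C_P = 1/(2*π).

u(x) = -1/2·sin(10*π·x), so u'(x) = -5*π*cos(10*π*x).
Writing u(x) = A·sin(kπx/L) with A = -1/2 and k = 5, use ∫_0^L sin²(kπx/L) dx = L/2 and ∫_0^L cos²(kπx/L) dx = L/2.
u² = 1/4·sin²(10*π·x) and (u')² = 25*π^2·cos²(10*π·x), and each of sin², cos² integrates to L/2 = 1/4 over (0, 1/2).
∫_0^1/2 u² dx = 1/16, so ||u||_L² = 1/4.
∫_0^1/2 (u')² dx = 25*π^2/4, so ||u'||_L² = 5*π/2.
Ratio ||u||_L² / ||u'||_L² = 1/(10*π).
Sharp Poincaré constant on H^1_0(0, 1/2) is C_P = L/π = 1/(2*π), achieved by sin(2*π·x).
This is the k = 5 harmonic; the ratio L/(kπ) is strictly less than C_P = L/π, consistent with the sharp inequality ||u||_L² ≤ C_P ||u'||_L².


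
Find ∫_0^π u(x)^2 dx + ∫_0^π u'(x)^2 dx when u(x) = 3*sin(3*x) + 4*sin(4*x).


||u||_{H^1(0,π)}^2 = 181*π

u'(x) = 9*cos(3*x) + 16*cos(4*x).
Expand u² and (u')² and integrate term by term on (0, π), using: for integers n ≥ 1, ∫_0^π sin²(nx) dx = ∫_0^π cos²(nx) dx = π/2; for n ≠ n', ∫_0^π sin(nx)sin(n'x) dx = ∫_0^π cos(nx)cos(n'x) dx = 0; and by product-to-sum, ∫_0^π sin(nx)cos(n'x) dx = ½∫_0^π [sin((n+n')x) + sin((n−n')x)] dx, which is 0 when n+n' is even and 2n/(n²−n'²) when n+n' is odd (it need not vanish on (0, π)).
  u² squared terms: (3)²·∫sin(3x)² dx = 9·π/2 = 9*π/2;  (4)²·∫sin(4x)² dx = 16·π/2 = 8*π.
  u² cross terms: 2·(3)·(4)·∫sin(3x)·sin(4x) dx = 24·(0) = 0.
  So ∫_0^π u² dx = 9*π/2 + 8*π + 0 = 25*π/2.
  (u')² squared terms: (9)²·∫cos(3x)² dx = 81·π/2 = 81*π/2;  (16)²·∫cos(4x)² dx = 256·π/2 = 128*π.
  (u')² cross terms: 2·(9)·(16)·∫cos(3x)·cos(4x) dx = 288·(0) = 0.
  So ∫_0^π (u')² dx = 81*π/2 + 128*π + 0 = 337*π/2.
||u||_{H^1}^2 = (25*π/2) + (337*π/2) = 181*π.


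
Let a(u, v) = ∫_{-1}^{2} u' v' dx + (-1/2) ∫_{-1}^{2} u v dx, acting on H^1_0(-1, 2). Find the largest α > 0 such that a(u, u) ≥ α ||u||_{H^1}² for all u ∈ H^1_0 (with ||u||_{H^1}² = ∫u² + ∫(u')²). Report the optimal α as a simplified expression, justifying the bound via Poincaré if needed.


α = (-9/2 + π^2)/(9 + π^2)

Coercivity of a(·,·) on H^1_0(-1, 2) means a(u, u) ≥ α ||u||_{H^1}² for every u ∈ H^1_0.
The interval has length L = 3, and Poincaré/coercivity depend only on L. Here a(u, u) = ∫(u')² + (-1/2)·∫u².
Here c = -1/2 < 0 with |c| < (π/L)² = π^2/9, so coercivity still holds. The condition a(u,u) ≥ α||u||_{H^1}² reads (1−α)∫(u')² ≥ (α−c)∫u². Any admissible α is ≤ 1 (rapidly oscillating u have ∫u²/∫(u')² → 0), and α = 1 would force 0 ≥ (1−c)∫u², impossible since c < 1; so 1−α > 0. By the sharp Poincaré inequality on H^1_0 of an interval of length L, ∫(u')² ≥ (π/L)²∫u² with equality for the first sine mode sin(π(x−x₀)/L) (x₀ the left endpoint), so the inequality holds for all u iff (1−α)(π/L)² ≥ α − c, i.e. α ≤ ((π/L)² + c)/((π/L)² + 1) = (1 + c(L/π)²)/(1 + (L/π)²). (Direct route, valid since c ≤ 0: Poincaré gives c∫u² ≥ c(L/π)²∫(u')², so a(u,u) ≥ (1 + c(L/π)²)∫(u')², while ||u||_{H^1}² ≤ (1 + (L/π)²)∫(u')²; dividing yields the same α.) With (π/L)² = π^2/9 and c = -1/2, the largest admissible constant is α = ((π/L)² + c)/((π/L)² + 1).
Simplifying, α = (-9/2 + π^2)/(9 + π^2).


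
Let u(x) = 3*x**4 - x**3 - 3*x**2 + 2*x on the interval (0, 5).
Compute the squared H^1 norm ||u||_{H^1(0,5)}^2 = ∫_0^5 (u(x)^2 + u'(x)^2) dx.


||u||_{H^1}^2 = 240897605/84

The H^1 norm (squared) on an interval (0, L) is
  ||u||_{H^1}^2 = ∫_0^L u(x)^2 dx + ∫_0^L u'(x)^2 dx.
Compute u'(x) = 12*x**3 - 3*x**2 - 6*x + 2.
Then u(x)^2 = 9*x**8 - 6*x**7 - 17*x**6 + 18*x**5 + 5*x**4 - 12*x**3 + 4*x**2 and u'(x)^2 = 144*x**6 - 72*x**5 - 135*x**4 + 84*x**3 + 24*x**2 - 24*x + 4.
Integrate each monomial from 0 to 5 using ∫_0^5 c·x^n dx = c·5^(n+1)/(n+1):
  ∫_0^5 u(x)^2 dx = ∫_0^5 (9*x^8 - 6*x^7 - 17*x^6 + 18*x^5 + 5*x^4 - 12*x^3 + 4*x^2) dx. Term by term:
    ∫_0^5 9*x^8 dx = 1953125;  ∫_0^5 -6*x^7 dx = -1171875/4;  ∫_0^5 -17*x^6 dx = -1328125/7;
    ∫_0^5 18*x^5 dx = 46875;  ∫_0^5 5*x^4 dx = 3125;  ∫_0^5 -12*x^3 dx = -1875;
    ∫_0^5 4*x^2 dx = 500/3.
  Sum: 1953125 − 1171875/4 − 1328125/7 + 46875 + 3125 − 1875 + 500/3 = 127572125/84.
  ∫_0^5 u'(x)^2 dx = ∫_0^5 (144*x^6 - 72*x^5 - 135*x^4 + 84*x^3 + 24*x^2 - 24*x + 4) dx. Term by term:
    ∫_0^5 144*x^6 dx = 11250000/7;  ∫_0^5 -72*x^5 dx = -187500;  ∫_0^5 -135*x^4 dx = -84375;
    ∫_0^5 84*x^3 dx = 13125;  ∫_0^5 24*x^2 dx = 1000;  ∫_0^5 -24*x dx = -300;
    ∫_0^5 4 dx = 20.
  Sum: 11250000/7 − 187500 − 84375 + 13125 + 1000 − 300 + 20 = 9443790/7.
Adding: ||u||_{H^1}^2 = 127572125/84 + 9443790/7 = 240897605/84.


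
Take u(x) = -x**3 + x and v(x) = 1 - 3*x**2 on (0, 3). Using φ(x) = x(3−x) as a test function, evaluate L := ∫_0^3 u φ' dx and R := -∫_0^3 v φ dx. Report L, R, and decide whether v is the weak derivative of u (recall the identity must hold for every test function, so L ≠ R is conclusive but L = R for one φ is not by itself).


LHS = 639/20, RHS = 639/20. Yes, v = u' weakly.

u(x) = -x**3 + x, classical derivative u'(x) = 1 - 3*x**2.
φ(x) = x(3−x), so φ'(x) = 3 - 2*x.
Note φ(0) = φ(3) = 0, so the boundary term u·φ vanishes.
LHS = ∫_0^3 u(x) φ'(x) dx = ∫_0^3 (2*x^4 - 3*x^3 - 2*x^2 + 3*x) dx. Term by term:
  ∫_0^3 2*x^4 dx = 486/5;  ∫_0^3 -3*x^3 dx = -243/4;  ∫_0^3 -2*x^2 dx = -18;
  ∫_0^3 3*x dx = 27/2.
Sum: 486/5 − 243/4 − 18 + 27/2 = 639/20.
So LHS = 639/20.
∫_0^3 v(x) φ(x) dx = ∫_0^3 (3*x^4 - 9*x^3 - x^2 + 3*x) dx. Term by term:
  ∫_0^3 3*x^4 dx = 729/5;  ∫_0^3 -9*x^3 dx = -729/4;  ∫_0^3 -x^2 dx = -9;
  ∫_0^3 3*x dx = 27/2.
Sum: 729/5 − 729/4 − 9 + 27/2 = -639/20.
So RHS = -∫_0^3 v(x) φ(x) dx = 639/20.
LHS = RHS, so the identity holds for this test φ.
Moreover u is smooth here and v(x) = u'(x) = 1 - 3*x**2 pointwise, so the identity holds for every test function. Hence v is the weak derivative of u.


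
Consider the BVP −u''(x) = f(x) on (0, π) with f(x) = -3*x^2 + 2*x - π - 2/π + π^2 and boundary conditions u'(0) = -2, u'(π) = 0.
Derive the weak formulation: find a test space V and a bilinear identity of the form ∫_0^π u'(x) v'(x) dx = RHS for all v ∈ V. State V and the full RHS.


V = H^1(0, π) (v unrestricted at boundary; u is determined up to an additive constant); weak form: ∫_0^π u'v' dx = ∫_0^π (-3*x^2 + 2*x - π - 2/π + π^2) v dx + 2·v(0) for all v ∈ V.

Multiply both sides by a test function v and integrate from 0 to π:
  ∫_0^π −u''(x) v(x) dx = ∫_0^π f(x) v(x) dx.
Integrate the LHS by parts once:
  ∫_0^π −u'' v dx = −[u'(x) v(x)]_0^π + ∫_0^π u'(x) v'(x) dx.
Thus ∫_0^π u'(x) v'(x) dx = ∫_0^π f(x) v(x) dx + [u'(x) v(x)]_0^π.
Choose V so that boundary terms are either known or forced to vanish.
u has inhomogeneous Neumann u'(0) = -2, u'(π) = 0. [u' v]_0^π = (0)·v(π) − (-2)·v(0) = 2·v(0). Take V = H^1(0, π); boundary term becomes part of RHS.
Weak formulation: find u (satisfying any essential BC) such that ∫_0^π u'(x) v'(x) dx = ∫_0^π f v dx + 2·v(0) for all v ∈ V (Neumann data are natural BCs: they enter the RHS as boundary terms).
Substituting f(x) = -3*x^2 + 2*x - π - 2/π + π^2, the right-hand side is ∫_0^π (-3*x^2 + 2*x - π - 2/π + π^2) v dx + 2·v(0).
Compatibility check (pure Neumann): taking v ≡ 1 ∈ V gives 0 = ∫_0^π f dx + (0) − (-2), i.e. ∫_0^π f dx must equal u'(0) − u'(π) = -2. Indeed ∫_0^π (-3*x^2 + 2*x - π - 2/π + π^2) dx = -2, so the data are compatible. The solution is then unique only up to an additive constant (fix it e.g. by requiring ∫_0^π u dx = 0).


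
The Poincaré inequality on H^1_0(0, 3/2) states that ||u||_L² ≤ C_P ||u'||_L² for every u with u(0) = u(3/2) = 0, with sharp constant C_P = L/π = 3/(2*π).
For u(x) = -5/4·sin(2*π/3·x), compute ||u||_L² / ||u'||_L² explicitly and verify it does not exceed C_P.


||u||_L² / ||u'||_L² = 3/(2*π) = C_P.

u(x) = -5/4·sin(2*π/3·x), so u'(x) = -5*π*cos(2*π*x/3)/6.
Writing u(x) = A·sin(kπx/L) with A = -5/4 and k = 1, use ∫_0^L sin²(kπx/L) dx = L/2 and ∫_0^L cos²(kπx/L) dx = L/2.
u² = 25/16·sin²(2*π/3·x) and (u')² = 25*π^2/36·cos²(2*π/3·x), and each of sin², cos² integrates to L/2 = 3/4 over (0, 3/2).
∫_0^3/2 u² dx = 75/64, so ||u||_L² = 5*sqrt(3)/8.
∫_0^3/2 (u')² dx = 25*π^2/48, so ||u'||_L² = 5*sqrt(3)*π/12.
Ratio ||u||_L² / ||u'||_L² = 3/(2*π).
Sharp Poincaré constant on H^1_0(0, 3/2) is C_P = L/π = 3/(2*π), achieved by sin(2*π/3·x).
This is the k = 1 eigenfunction (up to amplitude), so the ratio equals the sharp Poincaré constant exactly.


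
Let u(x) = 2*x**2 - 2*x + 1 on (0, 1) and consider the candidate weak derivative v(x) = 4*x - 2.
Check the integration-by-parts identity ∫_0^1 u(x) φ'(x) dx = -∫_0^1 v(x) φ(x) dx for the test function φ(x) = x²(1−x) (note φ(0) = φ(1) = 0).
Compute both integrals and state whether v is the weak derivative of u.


LHS = -1/30, RHS = -1/30. Yes, v = u' weakly.

u(x) = 2*x**2 - 2*x + 1, classical derivative u'(x) = 4*x - 2.
φ(x) = x²(1−x), so φ'(x) = x*(2 - 3*x).
Note φ(0) = φ(1) = 0, so the boundary term u·φ vanishes.
LHS = ∫_0^1 u(x) φ'(x) dx = ∫_0^1 (-6*x^4 + 10*x^3 - 7*x^2 + 2*x) dx. Term by term:
  ∫_0^1 -6*x^4 dx = -6/5;  ∫_0^1 10*x^3 dx = 5/2;  ∫_0^1 -7*x^2 dx = -7/3;
  ∫_0^1 2*x dx = 1.
Sum: -6/5 + 5/2 − 7/3 + 1 = -1/30.
So LHS = -1/30.
∫_0^1 v(x) φ(x) dx = ∫_0^1 (-4*x^4 + 6*x^3 - 2*x^2) dx. Term by term:
  ∫_0^1 -4*x^4 dx = -4/5;  ∫_0^1 6*x^3 dx = 3/2;  ∫_0^1 -2*x^2 dx = -2/3.
Sum: -4/5 + 3/2 − 2/3 = 1/30.
So RHS = -∫_0^1 v(x) φ(x) dx = -1/30.
LHS = RHS, so the identity holds for this test φ.
Moreover u is smooth here and v(x) = u'(x) = 4*x - 2 pointwise, so the identity holds for every test function. Hence v is the weak derivative of u.


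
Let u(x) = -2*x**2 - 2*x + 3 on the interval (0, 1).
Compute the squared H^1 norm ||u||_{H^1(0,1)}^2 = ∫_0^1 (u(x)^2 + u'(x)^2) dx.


||u||_{H^1}^2 = 307/15

The H^1 norm (squared) on an interval (0, L) is
  ||u||_{H^1}^2 = ∫_0^L u(x)^2 dx + ∫_0^L u'(x)^2 dx.
Compute u'(x) = -4*x - 2.
Then u(x)^2 = 4*x**4 + 8*x**3 - 8*x**2 - 12*x + 9 and u'(x)^2 = 16*x**2 + 16*x + 4.
Integrate each monomial from 0 to 1 using ∫_0^1 c·x^n dx = c·1^(n+1)/(n+1):
  ∫_0^1 u(x)^2 dx = ∫_0^1 (4*x^4 + 8*x^3 - 8*x^2 - 12*x + 9) dx. Term by term:
    ∫_0^1 4*x^4 dx = 4/5;  ∫_0^1 8*x^3 dx = 2;  ∫_0^1 -8*x^2 dx = -8/3;
    ∫_0^1 -12*x dx = -6;  ∫_0^1 9 dx = 9.
  Sum: 4/5 + 2 − 8/3 − 6 + 9 = 47/15.
  ∫_0^1 u'(x)^2 dx = ∫_0^1 (16*x^2 + 16*x + 4) dx. Term by term:
    ∫_0^1 16*x^2 dx = 16/3;  ∫_0^1 16*x dx = 8;  ∫_0^1 4 dx = 4.
  Sum: 16/3 + 8 + 4 = 52/3.
Adding: ||u||_{H^1}^2 = 47/15 + 52/3 = 307/15.


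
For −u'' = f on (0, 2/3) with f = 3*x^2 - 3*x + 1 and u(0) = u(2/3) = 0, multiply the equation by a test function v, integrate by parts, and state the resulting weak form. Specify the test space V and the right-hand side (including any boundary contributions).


V = H^1_0(0, 2/3) (so v(0) = v(2/3) = 0); weak form: ∫_0^2/3 u'v' dx = ∫_0^2/3 (3*x^2 - 3*x + 1) v dx for all v ∈ V.

Multiply both sides by a test function v and integrate from 0 to 2/3:
  ∫_0^2/3 −u''(x) v(x) dx = ∫_0^2/3 f(x) v(x) dx.
Integrate the LHS by parts once:
  ∫_0^2/3 −u'' v dx = −[u'(x) v(x)]_0^2/3 + ∫_0^2/3 u'(x) v'(x) dx.
Thus ∫_0^2/3 u'(x) v'(x) dx = ∫_0^2/3 f(x) v(x) dx + [u'(x) v(x)]_0^2/3.
Choose V so that boundary terms are either known or forced to vanish.
u is Dirichlet: u(0) = u(2/3) = 0. Let V = H^1_0(0, 2/3); then v(0) = v(2/3) = 0, and [u' v]_0^2/3 = 0.
Weak formulation: find u (satisfying any essential BC) such that ∫_0^2/3 u'(x) v'(x) dx = ∫_0^2/3 f v dx for all v ∈ V.
Substituting f(x) = 3*x^2 - 3*x + 1, the right-hand side is ∫_0^2/3 (3*x^2 - 3*x + 1) v dx.


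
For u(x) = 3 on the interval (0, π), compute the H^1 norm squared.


||u||_{H^1(0,π)}^2 = 9*π

u'(x) = 0.
Expand u² and (u')² and integrate term by term on (0, π), using: for integers n ≥ 1, ∫_0^π sin²(nx) dx = ∫_0^π cos²(nx) dx = π/2; for n ≠ n', ∫_0^π sin(nx)sin(n'x) dx = ∫_0^π cos(nx)cos(n'x) dx = 0; and by product-to-sum, ∫_0^π sin(nx)cos(n'x) dx = ½∫_0^π [sin((n+n')x) + sin((n−n')x)] dx, which is 0 when n+n' is even and 2n/(n²−n'²) when n+n' is odd (it need not vanish on (0, π)). For the constant mode: ∫_0^π 1 dx = π, ∫_0^π cos(nx) dx = 0, ∫_0^π sin(nx) dx = (1−(−1)^n)/n.
  u² squared terms: (3)²·∫1 dx = 9·π = 9*π.
  So ∫_0^π u² dx = 9*π.
  u' ≡ 0, so ∫_0^π (u')² dx = 0.
||u||_{H^1}^2 = (9*π) + (0) = 9*π.


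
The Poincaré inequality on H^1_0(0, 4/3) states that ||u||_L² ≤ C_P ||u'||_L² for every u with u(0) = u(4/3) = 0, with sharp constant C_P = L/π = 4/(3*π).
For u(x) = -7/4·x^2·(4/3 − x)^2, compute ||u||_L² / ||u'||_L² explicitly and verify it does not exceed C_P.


||u||_L² / ||u'||_L² = 2*sqrt(3)/9 < C_P = 4/(3*π).

u(x) = -7/4·x^2·(4/3 − x)^2, so u'(x) = 7*x*(-9*x^2 + 18*x - 8)/9.
u(x) = -7/4·x^2·(4/3 − x)^2 vanishes at x = 0 and x = 4/3, so u ∈ H^1_0(0, 4/3). Differentiate via the product rule and integrate the resulting polynomials term by term.
  ∫_0^4/3 u² dx = ∫_0^4/3 (49*x^8/16 - 49*x^7/3 + 98*x^6/3 - 784*x^5/27 + 784*x^4/81) dx. Term by term:
    ∫_0^4/3 49*x^8/16 dx = 802816/177147;  ∫_0^4/3 -49*x^7/3 dx = -401408/19683;  ∫_0^4/3 98*x^6/3 dx = 229376/6561;
    ∫_0^4/3 -784*x^5/27 dx = -1605632/59049;  ∫_0^4/3 784*x^4/81 dx = 802816/98415.
  Sum: 802816/177147 − 401408/19683 + 229376/6561 − 1605632/59049 + 802816/98415 = 57344/885735.
  ∫_0^4/3 (u')² dx = ∫_0^4/3 (49*x^6 - 196*x^5 + 2548*x^4/9 - 1568*x^3/9 + 3136*x^2/81) dx. Term by term:
    ∫_0^4/3 49*x^6 dx = 114688/2187;  ∫_0^4/3 -196*x^5 dx = -401408/2187;  ∫_0^4/3 2548*x^4/9 dx = 2609152/10935;
    ∫_0^4/3 -1568*x^3/9 dx = -100352/729;  ∫_0^4/3 3136*x^2/81 dx = 200704/6561.
  Sum: 114688/2187 − 401408/2187 + 2609152/10935 − 100352/729 + 200704/6561 = 14336/32805.
∫_0^4/3 u² dx = 57344/885735, so ||u||_L² = 64*sqrt(210)/3645.
∫_0^4/3 (u')² dx = 14336/32805, so ||u'||_L² = 32*sqrt(70)/405.
Ratio ||u||_L² / ||u'||_L² = 2*sqrt(3)/9.
Sharp Poincaré constant on H^1_0(0, 4/3) is C_P = L/π = 4/(3*π), achieved by sin(3*π/4·x).
A polynomial bump cannot attain the sharp Poincaré constant (only the first sine eigenfunction does), so the ratio is strictly less than C_P, consistent with ||u||_L² ≤ C_P ||u'||_L².


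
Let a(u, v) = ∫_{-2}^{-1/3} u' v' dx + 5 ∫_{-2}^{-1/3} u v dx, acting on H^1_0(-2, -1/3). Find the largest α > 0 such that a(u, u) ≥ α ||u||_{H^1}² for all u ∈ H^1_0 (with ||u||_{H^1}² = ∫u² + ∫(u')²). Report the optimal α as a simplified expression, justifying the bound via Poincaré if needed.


α = 1

Coercivity of a(·,·) on H^1_0(-2, -1/3) means a(u, u) ≥ α ||u||_{H^1}² for every u ∈ H^1_0.
The interval has length L = 5/3, and Poincaré/coercivity depend only on L. Here a(u, u) = ∫(u')² + (5)·∫u².
Here c = 5 ≥ 1, so a(u,u) = ∫(u')² + c∫u² ≥ ∫(u')² + ∫u² = ||u||_{H^1}², i.e. α = 1 works. No larger α is possible: a(u,u) ≥ α||u||_{H^1}² means (1−α)∫(u')² ≥ (α−c)∫u², and for the modes u_n = sin(nπ(x−x₀)/L) (x₀ the left endpoint) one has ∫u_n²/∫(u_n')² = (L/(nπ))² → 0, so a(u_n,u_n)/||u_n||_{H^1}² → 1. Hence the optimal constant is α = 1.
Therefore α = 1.


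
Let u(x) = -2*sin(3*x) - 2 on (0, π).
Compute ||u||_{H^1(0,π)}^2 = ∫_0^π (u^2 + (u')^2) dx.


||u||_{H^1(0,π)}^2 = 16/3 + 24*π

u'(x) = -6*cos(3*x).
Expand u² and (u')² and integrate term by term on (0, π), using: for integers n ≥ 1, ∫_0^π sin²(nx) dx = ∫_0^π cos²(nx) dx = π/2; for n ≠ n', ∫_0^π sin(nx)sin(n'x) dx = ∫_0^π cos(nx)cos(n'x) dx = 0; and by product-to-sum, ∫_0^π sin(nx)cos(n'x) dx = ½∫_0^π [sin((n+n')x) + sin((n−n')x)] dx, which is 0 when n+n' is even and 2n/(n²−n'²) when n+n' is odd (it need not vanish on (0, π)). For the constant mode: ∫_0^π 1 dx = π, ∫_0^π cos(nx) dx = 0, ∫_0^π sin(nx) dx = (1−(−1)^n)/n.
  u² squared terms: (-2)²·∫1 dx = 4·π = 4*π;  (-2)²·∫sin(3x)² dx = 4·π/2 = 2*π.
  u² cross terms: 2·(-2)·(-2)·∫1·sin(3x) dx = 8·(2/3) = 16/3.
  So ∫_0^π u² dx = 4*π + 2*π + 16/3 = 16/3 + 6*π.
  (u')² squared terms: (-6)²·∫cos(3x)² dx = 36·π/2 = 18*π.
  So ∫_0^π (u')² dx = 18*π.
||u||_{H^1}^2 = (16/3 + 6*π) + (18*π) = 16/3 + 24*π.


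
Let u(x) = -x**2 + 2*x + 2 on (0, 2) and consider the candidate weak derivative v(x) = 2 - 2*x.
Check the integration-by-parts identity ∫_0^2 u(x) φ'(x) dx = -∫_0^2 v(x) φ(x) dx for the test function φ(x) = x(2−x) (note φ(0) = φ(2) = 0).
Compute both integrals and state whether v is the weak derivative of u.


LHS = 0, RHS = 0. Yes, v = u' weakly.

u(x) = -x**2 + 2*x + 2, classical derivative u'(x) = 2 - 2*x.
φ(x) = x(2−x), so φ'(x) = 2 - 2*x.
Note φ(0) = φ(2) = 0, so the boundary term u·φ vanishes.
LHS = ∫_0^2 u(x) φ'(x) dx = ∫_0^2 (2*x^3 - 6*x^2 + 4) dx. Term by term:
  ∫_0^2 2*x^3 dx = 8;  ∫_0^2 -6*x^2 dx = -16;  ∫_0^2 4 dx = 8.
Sum: 8 − 16 + 8 = 0.
So LHS = 0.
∫_0^2 v(x) φ(x) dx = ∫_0^2 (2*x^3 - 6*x^2 + 4*x) dx. Term by term:
  ∫_0^2 2*x^3 dx = 8;  ∫_0^2 -6*x^2 dx = -16;  ∫_0^2 4*x dx = 8.
Sum: 8 − 16 + 8 = 0.
So RHS = -∫_0^2 v(x) φ(x) dx = 0.
LHS = RHS, so the identity holds for this test φ.
Moreover u is smooth here and v(x) = u'(x) = 2 - 2*x pointwise, so the identity holds for every test function. Hence v is the weak derivative of u.


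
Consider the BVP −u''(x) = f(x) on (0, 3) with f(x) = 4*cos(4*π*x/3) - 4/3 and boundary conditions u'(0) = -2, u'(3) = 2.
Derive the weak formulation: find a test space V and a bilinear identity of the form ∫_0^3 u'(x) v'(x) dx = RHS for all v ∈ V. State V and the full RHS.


V = H^1(0, 3) (v unrestricted at boundary; u is determined up to an additive constant); weak form: ∫_0^3 u'v' dx = ∫_0^3 (4*cos(4*π*x/3) - 4/3) v dx + 2·v(3) + 2·v(0) for all v ∈ V.

Multiply both sides by a test function v and integrate from 0 to 3:
  ∫_0^3 −u''(x) v(x) dx = ∫_0^3 f(x) v(x) dx.
Integrate the LHS by parts once:
  ∫_0^3 −u'' v dx = −[u'(x) v(x)]_0^3 + ∫_0^3 u'(x) v'(x) dx.
Thus ∫_0^3 u'(x) v'(x) dx = ∫_0^3 f(x) v(x) dx + [u'(x) v(x)]_0^3.
Choose V so that boundary terms are either known or forced to vanish.
u has inhomogeneous Neumann u'(0) = -2, u'(3) = 2. [u' v]_0^3 = (2)·v(3) − (-2)·v(0) = 2·v(3) + 2·v(0). Take V = H^1(0, 3); boundary term becomes part of RHS.
Weak formulation: find u (satisfying any essential BC) such that ∫_0^3 u'(x) v'(x) dx = ∫_0^3 f v dx + 2·v(3) + 2·v(0) for all v ∈ V (Neumann data are natural BCs: they enter the RHS as boundary terms).
Substituting f(x) = 4*cos(4*π*x/3) - 4/3, the right-hand side is ∫_0^3 (4*cos(4*π*x/3) - 4/3) v dx + 2·v(3) + 2·v(0).
Compatibility check (pure Neumann): taking v ≡ 1 ∈ V gives 0 = ∫_0^3 f dx + (2) − (-2), i.e. ∫_0^3 f dx must equal u'(0) − u'(3) = -4. Indeed ∫_0^3 (4*cos(4*π*x/3) - 4/3) dx = -4, so the data are compatible. The solution is then unique only up to an additive constant (fix it e.g. by requiring ∫_0^3 u dx = 0).


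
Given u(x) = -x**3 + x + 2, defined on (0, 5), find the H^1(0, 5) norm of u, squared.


||u||_{H^1}^2 = 310325/21

The H^1 norm (squared) on an interval (0, L) is
  ||u||_{H^1}^2 = ∫_0^L u(x)^2 dx + ∫_0^L u'(x)^2 dx.
Compute u'(x) = 1 - 3*x**2.
Then u(x)^2 = x**6 - 2*x**4 - 4*x**3 + x**2 + 4*x + 4 and u'(x)^2 = 9*x**4 - 6*x**2 + 1.
Integrate each monomial from 0 to 5 using ∫_0^5 c·x^n dx = c·5^(n+1)/(n+1):
  ∫_0^5 u(x)^2 dx = ∫_0^5 (x^6 - 2*x^4 - 4*x^3 + x^2 + 4*x + 4) dx. Term by term:
    ∫_0^5 x^6 dx = 78125/7;  ∫_0^5 -2*x^4 dx = -1250;  ∫_0^5 -4*x^3 dx = -625;
    ∫_0^5 x^2 dx = 125/3;  ∫_0^5 4*x dx = 50;  ∫_0^5 4 dx = 20.
  Sum: 78125/7 − 1250 − 625 + 125/3 + 50 + 20 = 197345/21.
  ∫_0^5 u'(x)^2 dx = ∫_0^5 (9*x^4 - 6*x^2 + 1) dx. Term by term:
    ∫_0^5 9*x^4 dx = 5625;  ∫_0^5 -6*x^2 dx = -250;  ∫_0^5 1 dx = 5.
  Sum: 5625 − 250 + 5 = 5380.
Adding: ||u||_{H^1}^2 = 197345/21 + 5380 = 310325/21.


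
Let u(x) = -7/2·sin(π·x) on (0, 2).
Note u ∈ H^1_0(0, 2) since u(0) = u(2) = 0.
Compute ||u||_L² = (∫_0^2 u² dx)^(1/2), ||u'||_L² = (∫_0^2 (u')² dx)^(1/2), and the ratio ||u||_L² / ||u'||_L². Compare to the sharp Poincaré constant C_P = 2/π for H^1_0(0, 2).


||u||_L² / ||u'||_L² = 1/π < C_P = 2/π.

u(x) = -7/2·sin(π·x), so u'(x) = -7*π*cos(π*x)/2.
Writing u(x) = A·sin(kπx/L) with A = -7/2 and k = 2, use ∫_0^L sin²(kπx/L) dx = L/2 and ∫_0^L cos²(kπx/L) dx = L/2.
u² = 49/4·sin²(π·x) and (u')² = 49*π^2/4·cos²(π·x), and each of sin², cos² integrates to L/2 = 1 over (0, 2).
∫_0^2 u² dx = 49/4, so ||u||_L² = 7/2.
∫_0^2 (u')² dx = 49*π^2/4, so ||u'||_L² = 7*π/2.
Ratio ||u||_L² / ||u'||_L² = 1/π.
Sharp Poincaré constant on H^1_0(0, 2) is C_P = L/π = 2/π, achieved by sin(π/2·x).
This is the k = 2 harmonic; the ratio L/(kπ) is strictly less than C_P = L/π, consistent with the sharp inequality ||u||_L² ≤ C_P ||u'||_L².


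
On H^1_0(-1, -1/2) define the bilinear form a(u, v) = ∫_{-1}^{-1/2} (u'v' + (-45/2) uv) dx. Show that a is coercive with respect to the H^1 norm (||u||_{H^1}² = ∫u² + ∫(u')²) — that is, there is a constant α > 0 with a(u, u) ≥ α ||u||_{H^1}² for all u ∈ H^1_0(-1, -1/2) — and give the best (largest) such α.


α = (-45 + 8*π^2)/(2*(1 + 4*π^2))

Coercivity of a(·,·) on H^1_0(-1, -1/2) means a(u, u) ≥ α ||u||_{H^1}² for every u ∈ H^1_0.
The interval has length L = 1/2, and Poincaré/coercivity depend only on L. Here a(u, u) = ∫(u')² + (-45/2)·∫u².
Here c = -45/2 < 0 with |c| < (π/L)² = 4*π^2, so coercivity still holds. The condition a(u,u) ≥ α||u||_{H^1}² reads (1−α)∫(u')² ≥ (α−c)∫u². Any admissible α is ≤ 1 (rapidly oscillating u have ∫u²/∫(u')² → 0), and α = 1 would force 0 ≥ (1−c)∫u², impossible since c < 1; so 1−α > 0. By the sharp Poincaré inequality on H^1_0 of an interval of length L, ∫(u')² ≥ (π/L)²∫u² with equality for the first sine mode sin(π(x−x₀)/L) (x₀ the left endpoint), so the inequality holds for all u iff (1−α)(π/L)² ≥ α − c, i.e. α ≤ ((π/L)² + c)/((π/L)² + 1) = (1 + c(L/π)²)/(1 + (L/π)²). (Direct route, valid since c ≤ 0: Poincaré gives c∫u² ≥ c(L/π)²∫(u')², so a(u,u) ≥ (1 + c(L/π)²)∫(u')², while ||u||_{H^1}² ≤ (1 + (L/π)²)∫(u')²; dividing yields the same α.) With (π/L)² = 4*π^2 and c = -45/2, the largest admissible constant is α = ((π/L)² + c)/((π/L)² + 1).
Simplifying, α = (-45 + 8*π^2)/(2*(1 + 4*π^2)).
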